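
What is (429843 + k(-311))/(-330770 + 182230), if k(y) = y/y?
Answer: -107461/37135 ≈ -2.8938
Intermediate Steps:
k(y) = 1
(429843 + k(-311))/(-330770 + 182230) = (429843 + 1)/(-330770 + 182230) = 429844/(-148540) = 429844*(-1/148540) = -107461/37135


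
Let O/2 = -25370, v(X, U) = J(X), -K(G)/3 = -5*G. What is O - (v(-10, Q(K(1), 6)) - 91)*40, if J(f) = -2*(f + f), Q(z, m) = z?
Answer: -48700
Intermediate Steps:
K(G) = 15*G (K(G) = -(-15)*G = 15*G)
J(f) = -4*f
v(X, U) = -4*X
O = -50740 (O = 2*(-25370) = -50740)
O - (v(-10, Q(K(1), 6)) - 91)*40 = -50740 - (-4*(-10) - 91)*40 = -50740 - (40 - 91)*40 = -50740 - (-51)*40 = -50740 - 1*(-2040) = -50740 + 2040 = -48700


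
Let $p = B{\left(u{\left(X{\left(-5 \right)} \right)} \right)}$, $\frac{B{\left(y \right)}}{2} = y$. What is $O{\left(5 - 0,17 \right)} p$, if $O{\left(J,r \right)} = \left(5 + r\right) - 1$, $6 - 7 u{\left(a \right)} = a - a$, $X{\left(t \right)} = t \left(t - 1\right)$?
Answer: $36$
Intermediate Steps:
$X{\left(t \right)} = t \left(-1 + t\right)$
$u{\left(a \right)} = \frac{6}{7}$ ($u{\left(a \right)} = \frac{6}{7} - \frac{a - a}{7} = \frac{6}{7} - 0 = \frac{6}{7} + 0 = \frac{6}{7}$)
$B{\left(y \right)} = 2 y$
$p = \frac{12}{7}$ ($p = 2 \cdot \frac{6}{7} = \frac{12}{7} \approx 1.7143$)
$O{\left(J,r \right)} = 4 + r$
$O{\left(5 - 0,17 \right)} p = \left(4 + 17\right) \frac{12}{7} = 21 \cdot \frac{12}{7} = 36$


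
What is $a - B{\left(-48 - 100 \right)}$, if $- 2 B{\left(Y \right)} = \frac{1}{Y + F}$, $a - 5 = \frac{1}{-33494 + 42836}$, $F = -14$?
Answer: $\frac{280093}{56052} \approx 4.997$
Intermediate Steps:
$a = \frac{46711}{9342}$ ($a = 5 + \frac{1}{-33494 + 42836} = 5 + \frac{1}{9342} = \frac{46711}{9342} \approx 5.0001$)
$B{\left(Y \right)} = - \frac{1}{2 \left(-14 + Y\right)}$ ($B{\left(Y \right)} = - \frac{1}{2 \left(Y - 14\right)} = - \frac{1}{2 \left(-14 + Y\right)}$)
$a - B{\left(-48 - 100 \right)} = \frac{46711}{9342} - - \frac{1}{-28 + 2 \left(-48 - 100\right)} = \frac{46711}{9342} - - \frac{1}{-28 + 2 \left(-148\right)} = \frac{46711}{9342} - - \frac{1}{-28 - 296} = \frac{46711}{9342} - - \frac{1}{-324} = \frac{46711}{9342} - \left(-1\right) \left(- \frac{1}{324}\right) = \frac{46711}{9342} - \frac{1}{324} = \frac{280093}{56052}$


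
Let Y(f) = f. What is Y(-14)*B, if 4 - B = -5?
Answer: -126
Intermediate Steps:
B = 9 (B = 4 - 1*(-5) = 4 + 5 = 9)
Y(-14)*B = -14*9 = -126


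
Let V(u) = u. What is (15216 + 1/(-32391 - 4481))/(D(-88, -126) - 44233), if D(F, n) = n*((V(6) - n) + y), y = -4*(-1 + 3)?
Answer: -80149193/315292472 ≈ -0.25421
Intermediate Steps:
y = -8 (y = -4*2 = -8)
D(F, n) = n*(-2 - n) (D(F, n) = n*((6 - n) - 8) = n*(-2 - n))
(15216 + 1/(-32391 - 4481))/(D(-88, -126) - 44233) = (15216 + 1/(-32391 - 4481))/(-1*(-126)*(2 - 126) - 44233) = (15216 + 1/(-36872))/(-1*(-126)*(-124) - 44233) = (15216 - 1/36872)/(-15624 - 44233) = (561044351/36872)/(-59857) = (561044351/36872)*(-1/59857) = -80149193/315292472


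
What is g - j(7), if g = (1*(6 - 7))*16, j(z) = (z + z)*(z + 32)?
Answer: -562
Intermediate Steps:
j(z) = 2*z*(32 + z) (j(z) = (2*z)*(32 + z) = 2*z*(32 + z))
g = -16 (g = (1*(-1))*16 = -1*16 = -16)
g - j(7) = -16 - 2*7*(32 + 7) = -16 - 2*7*39 = -16 - 1*546 = -16 - 546 = -562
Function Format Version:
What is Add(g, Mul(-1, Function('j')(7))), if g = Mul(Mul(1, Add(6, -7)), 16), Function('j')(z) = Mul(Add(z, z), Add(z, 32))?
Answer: -562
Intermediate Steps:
Function('j')(z) = Mul(2, z, Add(32, z)) (Function('j')(z) = Mul(Mul(2, z), Add(32, z)) = Mul(2, z, Add(32, z)))
g = -16 (g = Mul(Mul(1, -1), 16) = Mul(-1, 16) = -16)
Add(g, Mul(-1, Function('j')(7))) = Add(-16, Mul(-1, Mul(2, 7, Add(32, 7)))) = Add(-16, Mul(-1, Mul(2, 7, 39))) = Add(-16, Mul(-1, 546)) = Add(-16, -546) = -562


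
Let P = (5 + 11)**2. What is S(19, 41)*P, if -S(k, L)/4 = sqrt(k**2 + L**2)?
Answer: -1024*sqrt(2042) ≈ -46273.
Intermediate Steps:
S(k, L) = -4*sqrt(L**2 + k**2) (S(k, L) = -4*sqrt(k**2 + L**2) = -4*sqrt(L**2 + k**2))
P = 256 (P = 16**2 = 256)
S(19, 41)*P = -4*sqrt(41**2 + 19**2)*256 = -4*sqrt(1681 + 361)*256 = -4*sqrt(2042)*256 = -1024*sqrt(2042)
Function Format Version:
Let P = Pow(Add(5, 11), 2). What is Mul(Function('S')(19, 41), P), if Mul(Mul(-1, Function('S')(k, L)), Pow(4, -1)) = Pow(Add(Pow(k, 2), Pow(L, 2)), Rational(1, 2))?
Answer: Mul(-1024, Pow(2042, Rational(1, 2))) ≈ -46273.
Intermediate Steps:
Function('S')(k, L) = Mul(-4, Pow(Add(Pow(L, 2), Pow(k, 2)), Rational(1, 2))) (Function('S')(k, L) = Mul(-4, Pow(Add(Pow(k, 2), Pow(L, 2)), Rational(1, 2))) = Mul(-4, Pow(Add(Pow(L, 2), Pow(k, 2)), Rational(1, 2))))
P = 256 (P = Pow(16, 2) = 256)
Mul(Function('S')(19, 41), P) = Mul(Mul(-4, Pow(Add(Pow(41, 2), Pow(19, 2)), Rational(1, 2))), 256) = Mul(Mul(-4, Pow(Add(1681, 361), Rational(1, 2))), 256) = Mul(Mul(-4, Pow(2042, Rational(1, 2))), 256) = Mul(-1024, Pow(2042, Rational(1, 2)))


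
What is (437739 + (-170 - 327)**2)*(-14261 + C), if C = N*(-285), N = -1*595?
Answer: 106350950872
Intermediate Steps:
N = -595
C = 169575 (C = -595*(-285) = 169575)
(437739 + (-170 - 327)**2)*(-14261 + C) = (437739 + (-170 - 327)**2)*(-14261 + 169575) = (437739 + (-497)**2)*155314 = (437739 + 247009)*155314 = 684748*155314 = 106350950872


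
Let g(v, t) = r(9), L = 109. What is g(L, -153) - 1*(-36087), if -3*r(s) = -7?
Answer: 108268/3 ≈ 36089.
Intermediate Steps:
r(s) = 7/3 (r(s) = -⅓*(-7) = 7/3)
g(v, t) = 7/3
g(L, -153) - 1*(-36087) = 7/3 - 1*(-36087) = 7/3 + 36087 = 108268/3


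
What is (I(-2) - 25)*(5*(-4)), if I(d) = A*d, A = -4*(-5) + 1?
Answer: 1340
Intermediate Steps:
A = 21 (A = 20 + 1 = 21)
I(d) = 21*d
(I(-2) - 25)*(5*(-4)) = (21*(-2) - 25)*(5*(-4)) = (-42 - 25)*(-20) = -67*(-20) = 1340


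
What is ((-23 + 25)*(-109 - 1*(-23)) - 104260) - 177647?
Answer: -282079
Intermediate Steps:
((-23 + 25)*(-109 - 1*(-23)) - 104260) - 177647 = (2*(-109 + 23) - 104260) - 177647 = (2*(-86) - 104260) - 177647 = (-172 - 104260) - 177647 = -104432 - 177647 = -282079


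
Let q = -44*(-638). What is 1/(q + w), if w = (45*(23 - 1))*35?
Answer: 1/62722 ≈ 1.5943e-5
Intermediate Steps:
q = 28072
w = 34650 (w = (45*22)*35 = 990*35 = 34650)
1/(q + w) = 1/(28072 + 34650) = 1/62722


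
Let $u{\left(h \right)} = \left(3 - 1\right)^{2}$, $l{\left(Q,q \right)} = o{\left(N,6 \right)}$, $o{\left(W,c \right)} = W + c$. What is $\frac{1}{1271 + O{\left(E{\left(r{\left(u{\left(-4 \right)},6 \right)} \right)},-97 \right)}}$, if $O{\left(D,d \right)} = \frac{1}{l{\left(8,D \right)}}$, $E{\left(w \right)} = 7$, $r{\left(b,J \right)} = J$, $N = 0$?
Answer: $\frac{6}{7627} \approx 0.00078668$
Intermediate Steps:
$l{\left(Q,q \right)} = 6$ ($l{\left(Q,q \right)} = 0 + 6 = 6$)
$u{\left(h \right)} = 4$ ($u{\left(h \right)} = 2^{2} = 4$)
$O{\left(D,d \right)} = \frac{1}{6}$
$\frac{1}{1271 + O{\left(E{\left(r{\left(u{\left(-4 \right)},6 \right)} \right)},-97 \right)}} = \frac{1}{1271 + \frac{1}{6}} = \frac{1}{\frac{7627}{6}} = \frac{6}{7627}$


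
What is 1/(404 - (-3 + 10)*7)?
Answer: 1/355 ≈ 0.0028169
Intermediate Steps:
1/(404 - (-3 + 10)*7) = 1/(404 - 7*7) = 1/(404 - 1*49) = 1/(404 - 49) = 1/355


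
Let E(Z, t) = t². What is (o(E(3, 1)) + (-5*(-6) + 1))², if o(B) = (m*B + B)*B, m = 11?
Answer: 1849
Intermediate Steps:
o(B) = 12*B² (o(B) = (11*B + B)*B = (12*B)*B = 12*B²)
(o(E(3, 1)) + (-5*(-6) + 1))² = (12*(1²)² + (-5*(-6) + 1))² = (12*1² + (30 + 1))² = (12*1 + 31)² = (12 + 31)² = 43² = 1849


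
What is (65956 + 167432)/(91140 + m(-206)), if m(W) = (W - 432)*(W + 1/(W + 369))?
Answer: 19021122/18138973 ≈ 1.0486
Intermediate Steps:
m(W) = (-432 + W)*(W + 1/(369 + W))
(65956 + 167432)/(91140 + m(-206)) = (65956 + 167432)/(91140 + (-432 + (-206)³ - 159407*(-206) - 63*(-206)²)/(369 - 206)) = 233388/(91140 + (-432 - 8741816 + 32837842 - 63*42436)/163) = 233388/(91140 + (-432 - 8741816 + 32837842 - 2673468)/163) = 233388/(91140 + (1/163)*21422126) = 233388/(91140 + 21422126/163) = 233388/(36277946/163) = 233388*(163/36277946) = 19021122/18138973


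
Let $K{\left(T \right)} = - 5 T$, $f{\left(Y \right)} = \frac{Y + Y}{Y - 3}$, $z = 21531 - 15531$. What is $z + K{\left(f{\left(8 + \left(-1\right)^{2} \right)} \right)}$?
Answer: $5985$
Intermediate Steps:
$z = 6000$
$f{\left(Y \right)} = \frac{2 Y}{-3 + Y}$
$z + K{\left(f{\left(8 + \left(-1\right)^{2} \right)} \right)} = 6000 - 5 \frac{2 \left(8 + \left(-1\right)^{2}\right)}{-3 + \left(8 + \left(-1\right)^{2}\right)} = 6000 - 5 \frac{2 \left(8 + 1\right)}{-3 + \left(8 + 1\right)} = 6000 - 5 \cdot 2 \cdot 9 \frac{1}{-3 + 9} = 6000 - 5 \cdot 2 \cdot 9 \cdot \frac{1}{6} = 6000 - 15 = 5985$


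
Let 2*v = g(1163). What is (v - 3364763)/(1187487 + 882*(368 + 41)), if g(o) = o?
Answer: -6728363/3096450 ≈ -2.1729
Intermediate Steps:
v = 1163/2 (v = (½)*1163 = 1163/2 ≈ 581.50)
(v - 3364763)/(1187487 + 882*(368 + 41)) = (1163/2 - 3364763)/(1187487 + 882*(368 + 41)) = -6728363/(2*(1187487 + 882*409)) = -6728363/(2*(1187487 + 360738)) = -6728363/2/1548225 = -6728363/2*1/1548225 = -6728363/3096450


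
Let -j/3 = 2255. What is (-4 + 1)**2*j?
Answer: -60885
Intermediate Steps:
j = -6765 (j = -3*2255 = -6765)
(-4 + 1)**2*j = (-4 + 1)**2*(-6765) = (-3)**2*(-6765) = 9*(-6765) = -60885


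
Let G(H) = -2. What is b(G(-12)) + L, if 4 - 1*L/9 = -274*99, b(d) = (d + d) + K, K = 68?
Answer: 244234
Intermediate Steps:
b(d) = 68 + 2*d (b(d) = (d + d) + 68 = 2*d + 68 = 68 + 2*d)
L = 244170 (L = 36 - (-2466)*99 = 36 - 9*(-27126) = 36 + 244134 = 244170)
b(G(-12)) + L = (68 + 2*(-2)) + 244170 = (68 - 4) + 244170 = 64 + 244170 = 244234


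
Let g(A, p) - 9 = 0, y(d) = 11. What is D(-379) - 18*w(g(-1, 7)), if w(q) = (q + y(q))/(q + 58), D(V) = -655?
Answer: -44245/67 ≈ -660.37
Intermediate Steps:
g(A, p) = 9 (g(A, p) = 9 + 0 = 9)
w(q) = (11 + q)/(58 + q) (w(q) = (q + 11)/(q + 58) = (11 + q)/(58 + q))
D(-379) - 18*w(g(-1, 7)) = -655 - 18*(11 + 9)/(58 + 9) = -655 - 18*20/67 = -655 - 1*360/67 = -655 - 360/67 = -44245/67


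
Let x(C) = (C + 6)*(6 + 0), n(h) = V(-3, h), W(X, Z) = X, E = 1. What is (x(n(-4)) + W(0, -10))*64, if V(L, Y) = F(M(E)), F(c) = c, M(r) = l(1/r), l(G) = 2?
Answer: 3072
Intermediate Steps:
M(r) = 2
V(L, Y) = 2
n(h) = 2
x(C) = 36 + 6*C (x(C) = (6 + C)*6 = 36 + 6*C)
(x(n(-4)) + W(0, -10))*64 = ((36 + 6*2) + 0)*64 = ((36 + 12) + 0)*64 = (48 + 0)*64 = 48*64 = 3072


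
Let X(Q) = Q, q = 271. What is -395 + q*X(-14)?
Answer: -4189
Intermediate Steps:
-395 + q*X(-14) = -395 + 271*(-14) = -395 - 3794 = -4189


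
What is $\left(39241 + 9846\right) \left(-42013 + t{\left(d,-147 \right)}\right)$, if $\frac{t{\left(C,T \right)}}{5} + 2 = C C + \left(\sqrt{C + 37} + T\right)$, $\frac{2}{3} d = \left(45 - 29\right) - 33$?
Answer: $- \frac{7757071349}{4} + \frac{245435 \sqrt{46}}{2} \approx -1.9384 \cdot 10^{9}$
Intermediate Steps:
$d = - \frac{51}{2}$ ($d = \frac{3 \left(\left(45 - 29\right) - 33\right)}{2} = \frac{3 \left(16 - 33\right)}{2} = \frac{3}{2} \left(-17\right) = - \frac{51}{2} \approx -25.5$)
$t{\left(C,T \right)} = -10 + 5 T + 5 C^{2} + 5 \sqrt{37 + C}$ ($t{\left(C,T \right)} = -10 + 5 \left(C C + \left(\sqrt{C + 37} + T\right)\right) = -10 + 5 \left(C^{2} + \left(\sqrt{37 + C} + T\right)\right) = -10 + 5 \left(C^{2} + \left(T + \sqrt{37 + C}\right)\right) = -10 + 5 \left(T + C^{2} + \sqrt{37 + C}\right) = -10 + \left(5 T + 5 C^{2} + 5 \sqrt{37 + C}\right) = -10 + 5 T + 5 C^{2} + 5 \sqrt{37 + C}$)
$\left(39241 + 9846\right) \left(-42013 + t{\left(d,-147 \right)}\right) = \left(39241 + 9846\right) \left(-42013 + \left(-10 + 5 \left(-147\right) + 5 \left(- \frac{51}{2}\right)^{2} + 5 \sqrt{37 - \frac{51}{2}}\right)\right) = 49087 \left(-42013 + \left(-10 - 735 + 5 \cdot \frac{2601}{4} + 5 \sqrt{\frac{23}{2}}\right)\right) = 49087 \left(-42013 + \left(-10 - 735 + \frac{13005}{4} + 5 \frac{\sqrt{46}}{2}\right)\right) = 49087 \left(-42013 + \left(-10 - 735 + \frac{13005}{4} + \frac{5 \sqrt{46}}{2}\right)\right) = 49087 \left(-42013 + \left(\frac{10025}{4} + \frac{5 \sqrt{46}}{2}\right)\right) = 49087 \left(- \frac{158027}{4} + \frac{5 \sqrt{46}}{2}\right) = - \frac{7757071349}{4} + \frac{245435 \sqrt{46}}{2}$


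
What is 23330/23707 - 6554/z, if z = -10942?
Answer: 205326269/129700997 ≈ 1.5831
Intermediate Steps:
23330/23707 - 6554/z = 23330/23707 - 6554/(-10942) = 23330*(1/23707) - 6554*(-1/10942) = 23330/23707 + 3277/5471 = 205326269/129700997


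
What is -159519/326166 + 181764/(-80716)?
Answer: -353730257/129053014 ≈ -2.7410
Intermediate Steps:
-159519/326166 + 181764/(-80716) = -159519*1/326166 + 181764*(-1/80716) = -53173/108722 - 2673/1187 = -353730257/129053014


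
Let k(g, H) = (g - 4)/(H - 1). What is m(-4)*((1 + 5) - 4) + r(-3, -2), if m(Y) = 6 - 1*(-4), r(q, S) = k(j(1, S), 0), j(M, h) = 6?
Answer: 18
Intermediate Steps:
k(g, H) = (-4 + g)/(-1 + H)
r(q, S) = -2 (r(q, S) = (-4 + 6)/(-1 + 0) = 2/(-1) = -1*2 = -2)
m(Y) = 10 (m(Y) = 6 + 4 = 10)
m(-4)*((1 + 5) - 4) + r(-3, -2) = 10*((1 + 5) - 4) - 2 = 10*(6 - 4) - 2 = 10*2 - 2 = 20 - 2 = 18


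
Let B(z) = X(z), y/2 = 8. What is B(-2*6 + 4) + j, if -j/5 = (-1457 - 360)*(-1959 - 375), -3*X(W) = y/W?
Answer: -63613168/3 ≈ -2.1204e+7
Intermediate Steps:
y = 16 (y = 2*8 = 16)
X(W) = -16/(3*W)
B(z) = -16/(3*z)
j = -21204390 (j = -5*(-1457 - 360)*(-1959 - 375) = -(-9085)*(-2334) = -5*4240878 = -21204390)
B(-2*6 + 4) + j = -16/(3*(-2*6 + 4)) - 21204390 = -16/(3*(-12 + 4)) - 21204390 = -16/3/(-8) - 21204390 = -16/3*(-⅛) - 21204390 = ⅔ - 21204390 = -63613168/3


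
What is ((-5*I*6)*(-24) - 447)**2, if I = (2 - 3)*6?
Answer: 22724289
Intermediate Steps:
I = -6 (I = -1*6 = -6)
((-5*I*6)*(-24) - 447)**2 = ((-5*(-6)*6)*(-24) - 447)**2 = ((30*6)*(-24) - 447)**2 = (180*(-24) - 447)**2 = (-4320 - 447)**2 = (-4767)**2 = 22724289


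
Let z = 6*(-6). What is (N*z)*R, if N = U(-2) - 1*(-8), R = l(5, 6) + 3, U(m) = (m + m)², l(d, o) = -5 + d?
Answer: -2592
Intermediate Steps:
z = -36
U(m) = 4*m² (U(m) = (2*m)² = 4*m²)
R = 3 (R = (-5 + 5) + 3 = 0 + 3 = 3)
N = 24 (N = 4*(-2)² - 1*(-8) = 4*4 + 8 = 16 + 8 = 24)
(N*z)*R = (24*(-36))*3 = -864*3 = -2592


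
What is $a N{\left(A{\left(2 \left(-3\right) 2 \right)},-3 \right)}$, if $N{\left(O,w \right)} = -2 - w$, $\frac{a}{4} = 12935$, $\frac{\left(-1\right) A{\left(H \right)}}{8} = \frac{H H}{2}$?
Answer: $51740$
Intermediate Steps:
$A{\left(H \right)} = - 4 H^{2}$ ($A{\left(H \right)} = - 8 \frac{H H}{2} = - 8 H^{2} \cdot \frac{1}{2} = - 8 \frac{H^{2}}{2} = - 4 H^{2}$)
$a = 51740$ ($a = 4 \cdot 12935 = 51740$)
$a N{\left(A{\left(2 \left(-3\right) 2 \right)},-3 \right)} = 51740 \left(-2 - -3\right) = 51740 \left(-2 + 3\right) = 51740 \cdot 1 = 51740$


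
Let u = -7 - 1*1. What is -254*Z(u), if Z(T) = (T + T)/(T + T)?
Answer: -254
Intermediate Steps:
u = -8 (u = -7 - 1 = -8)
Z(T) = 1 (Z(T) = (2*T)/((2*T)) = (2*T)*(1/(2*T)) = 1)
-254*Z(u) = -254*1 = -254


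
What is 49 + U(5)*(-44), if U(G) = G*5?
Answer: -1051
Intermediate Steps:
U(G) = 5*G
49 + U(5)*(-44) = 49 + (5*5)*(-44) = 49 + 25*(-44) = 49 - 1100 = -1051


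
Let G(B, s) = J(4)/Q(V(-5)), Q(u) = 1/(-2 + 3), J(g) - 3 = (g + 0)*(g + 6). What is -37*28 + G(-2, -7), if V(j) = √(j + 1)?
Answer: -993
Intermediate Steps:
J(g) = 3 + g*(6 + g) (J(g) = 3 + (g + 0)*(g + 6) = 3 + g*(6 + g))
V(j) = √(1 + j)
Q(u) = 1 (Q(u) = 1/1 = 1)
G(B, s) = 43 (G(B, s) = (3 + 4² + 6*4)/1 = (3 + 16 + 24)*1 = 43*1 = 43)
-37*28 + G(-2, -7) = -37*28 + 43 = -1036 + 43 = -993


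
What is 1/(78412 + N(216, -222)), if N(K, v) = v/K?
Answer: 36/2822795 ≈ 1.2753e-5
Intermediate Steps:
1/(78412 + N(216, -222)) = 1/(78412 - 222/216) = 1/(78412 - 222*1/216) = 1/(78412 - 37/36) = 1/(2822795/36) = 36/2822795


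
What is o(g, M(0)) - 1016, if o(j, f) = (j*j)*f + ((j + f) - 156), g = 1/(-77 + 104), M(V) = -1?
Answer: -855091/729 ≈ -1173.0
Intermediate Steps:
g = 1/27 ≈ 0.037037
o(j, f) = -156 + f + j + f*j**2 (o(j, f) = j**2*f + ((f + j) - 156) = f*j**2 + (-156 + f + j) = -156 + f + j + f*j**2)
o(g, M(0)) - 1016 = (-156 - 1 + 1/27 - (1/27)**2) - 1016 = (-156 - 1 + 1/27 - 1*1/729) - 1016 = (-156 - 1 + 1/27 - 1/729) - 1016 = -114427/729 - 1016 = -855091/729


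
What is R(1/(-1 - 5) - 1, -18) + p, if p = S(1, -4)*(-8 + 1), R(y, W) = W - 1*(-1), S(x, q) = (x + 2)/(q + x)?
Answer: -10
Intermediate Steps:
S(x, q) = (2 + x)/(q + x)
R(y, W) = 1 + W (R(y, W) = W + 1 = 1 + W)
p = 7 (p = ((2 + 1)/(-4 + 1))*(-8 + 1) = (3/(-3))*(-7) = -⅓*3*(-7) = -1*(-7) = 7)
R(1/(-1 - 5) - 1, -18) + p = (1 - 18) + 7 = -17 + 7 = -10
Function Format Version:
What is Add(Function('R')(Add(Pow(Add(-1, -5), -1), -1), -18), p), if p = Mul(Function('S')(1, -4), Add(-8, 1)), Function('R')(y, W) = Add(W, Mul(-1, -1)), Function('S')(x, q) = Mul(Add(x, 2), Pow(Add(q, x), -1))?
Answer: -10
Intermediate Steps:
Function('S')(x, q) = Mul(Pow(Add(q, x), -1), Add(2, x)) (Function('S')(x, q) = Mul(Add(2, x), Pow(Add(q, x), -1)) = Mul(Pow(Add(q, x), -1), Add(2, x)))
Function('R')(y, W) = Add(1, W) (Function('R')(y, W) = Add(W, 1) = Add(1, W))
p = 7 (p = Mul(Mul(Pow(Add(-4, 1), -1), Add(2, 1)), Add(-8, 1)) = Mul(Mul(Pow(-3, -1), 3), -7) = Mul(Mul(Rational(-1, 3), 3), -7) = Mul(-1, -7) = 7)
Add(Function('R')(Add(Pow(Add(-1, -5), -1), -1), -18), p) = Add(Add(1, -18), 7) = Add(-17, 7) = -10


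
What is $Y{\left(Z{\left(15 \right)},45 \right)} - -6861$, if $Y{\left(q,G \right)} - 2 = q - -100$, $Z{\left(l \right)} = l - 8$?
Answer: $6970$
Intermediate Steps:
$Z{\left(l \right)} = -8 + l$ ($Z{\left(l \right)} = l - 8 = -8 + l$)
$Y{\left(q,G \right)} = 102 + q$ ($Y{\left(q,G \right)} = 2 + \left(q - -100\right) = 2 + \left(q + 100\right) = 2 + \left(100 + q\right) = 102 + q$)
$Y{\left(Z{\left(15 \right)},45 \right)} - -6861 = \left(102 + \left(-8 + 15\right)\right) - -6861 = \left(102 + 7\right) + 6861 = 109 + 6861 = 6970$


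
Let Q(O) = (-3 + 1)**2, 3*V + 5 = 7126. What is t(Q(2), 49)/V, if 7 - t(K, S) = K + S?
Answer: -138/7121 ≈ -0.019379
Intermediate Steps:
V = 7121/3 (V = -5/3 + (1/3)*7126 = -5/3 + 7126/3 = 7121/3 ≈ 2373.7)
Q(O) = 4 (Q(O) = (-2)**2 = 4)
t(K, S) = 7 - K - S (t(K, S) = 7 - (K + S) = 7 + (-K - S) = 7 - K - S)
t(Q(2), 49)/V = (7 - 1*4 - 1*49)/(7121/3) = (7 - 4 - 49)*(3/7121) = -46*3/7121 = -138/7121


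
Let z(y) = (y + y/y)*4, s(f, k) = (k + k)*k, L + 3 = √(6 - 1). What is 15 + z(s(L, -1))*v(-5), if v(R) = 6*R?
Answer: -345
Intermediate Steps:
L = -3 + √5 (L = -3 + √(6 - 1) = -3 + √5 ≈ -0.76393)
s(f, k) = 2*k² (s(f, k) = (2*k)*k = 2*k²)
z(y) = 4 + 4*y (z(y) = (y + 1)*4 = (1 + y)*4 = 4 + 4*y)
15 + z(s(L, -1))*v(-5) = 15 + (4 + 4*(2*(-1)²))*(6*(-5)) = 15 + (4 + 4*(2*1))*(-30) = 15 + (4 + 4*2)*(-30) = 15 + (4 + 8)*(-30) = 15 + 12*(-30) = 15 - 360 = -345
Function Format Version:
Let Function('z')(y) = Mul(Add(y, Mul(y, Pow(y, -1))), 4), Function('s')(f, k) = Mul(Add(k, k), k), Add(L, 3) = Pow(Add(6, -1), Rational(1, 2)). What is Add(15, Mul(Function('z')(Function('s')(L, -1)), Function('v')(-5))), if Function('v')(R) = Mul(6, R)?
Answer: -345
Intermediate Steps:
L = Add(-3, Pow(5, Rational(1, 2))) (L = Add(-3, Pow(Add(6, -1), Rational(1, 2))) = Add(-3, Pow(5, Rational(1, 2))) ≈ -0.76393)
Function('s')(f, k) = Mul(2, Pow(k, 2)) (Function('s')(f, k) = Mul(Mul(2, k), k) = Mul(2, Pow(k, 2)))
Function('z')(y) = Add(4, Mul(4, y)) (Function('z')(y) = Mul(Add(y, 1), 4) = Mul(Add(1, y), 4) = Add(4, Mul(4, y)))
Add(15, Mul(Function('z')(Function('s')(L, -1)), Function('v')(-5))) = Add(15, Mul(Add(4, Mul(4, Mul(2, Pow(-1, 2)))), Mul(6, -5))) = Add(15, Mul(Add(4, Mul(4, Mul(2, 1))), -30)) = Add(15, Mul(Add(4, Mul(4, 2)), -30)) = Add(15, Mul(Add(4, 8), -30)) = Add(15, Mul(12, -30)) = Add(15, -360) = -345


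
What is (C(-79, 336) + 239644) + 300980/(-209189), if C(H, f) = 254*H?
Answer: 45933001262/209189 ≈ 2.1958e+5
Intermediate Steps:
(C(-79, 336) + 239644) + 300980/(-209189) = (254*(-79) + 239644) + 300980/(-209189) = (-20066 + 239644) + 300980*(-1/209189) = 219578 - 300980/209189 = 45933001262/209189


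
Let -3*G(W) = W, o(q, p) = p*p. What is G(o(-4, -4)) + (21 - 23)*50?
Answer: -316/3 ≈ -105.33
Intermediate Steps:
o(q, p) = p²
G(W) = -W/3
G(o(-4, -4)) + (21 - 23)*50 = -⅓*(-4)² + (21 - 23)*50 = -⅓*16 - 2*50 = -16/3 - 100 = -316/3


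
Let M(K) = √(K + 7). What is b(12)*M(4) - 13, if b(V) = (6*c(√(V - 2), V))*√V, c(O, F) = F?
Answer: -13 + 144*√33 ≈ 814.22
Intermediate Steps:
M(K) = √(7 + K)
b(V) = 6*V^(3/2) (b(V) = (6*V)*√V = 6*V^(3/2))
b(12)*M(4) - 13 = (6*12^(3/2))*√(7 + 4) - 13 = (6*(24*√3))*√11 - 13 = (144*√3)*√11 - 13 = 144*√33 - 13 = -13 + 144*√33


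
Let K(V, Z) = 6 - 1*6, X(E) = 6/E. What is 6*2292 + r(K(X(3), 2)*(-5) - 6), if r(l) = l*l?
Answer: 13788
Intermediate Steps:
K(V, Z) = 0 (K(V, Z) = 6 - 6 = 0)
r(l) = l**2
6*2292 + r(K(X(3), 2)*(-5) - 6) = 6*2292 + (0*(-5) - 6)**2 = 13752 + (0 - 6)**2 = 13752 + (-6)**2 = 13752 + 36 = 13788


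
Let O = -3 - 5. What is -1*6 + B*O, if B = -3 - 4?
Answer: 50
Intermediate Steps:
B = -7
O = -8
-1*6 + B*O = -1*6 - 7*(-8) = -6 + 56 = 50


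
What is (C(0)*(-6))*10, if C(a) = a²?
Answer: 0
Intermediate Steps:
(C(0)*(-6))*10 = (0²*(-6))*10 = (0*(-6))*10 = 0*10 = 0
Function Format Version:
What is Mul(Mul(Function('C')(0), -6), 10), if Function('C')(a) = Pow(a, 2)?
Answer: 0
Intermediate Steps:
Mul(Mul(Function('C')(0), -6), 10) = Mul(Mul(Pow(0, 2), -6), 10) = Mul(Mul(0, -6), 10) = Mul(0, 10) = 0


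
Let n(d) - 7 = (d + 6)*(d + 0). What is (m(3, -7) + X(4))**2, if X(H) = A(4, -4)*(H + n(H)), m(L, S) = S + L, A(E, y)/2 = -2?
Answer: 43264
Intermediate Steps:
A(E, y) = -4 (A(E, y) = 2*(-2) = -4)
n(d) = 7 + d*(6 + d) (n(d) = 7 + (d + 6)*(d + 0) = 7 + (6 + d)*d = 7 + d*(6 + d))
m(L, S) = L + S
X(H) = -28 - 28*H - 4*H**2 (X(H) = -4*(H + (7 + H**2 + 6*H)) = -4*(7 + H**2 + 7*H) = -28 - 28*H - 4*H**2)
(m(3, -7) + X(4))**2 = ((3 - 7) + (-28 - 28*4 - 4*4**2))**2 = (-4 + (-28 - 112 - 4*16))**2 = (-4 + (-28 - 112 - 64))**2 = (-4 - 204)**2 = (-208)**2 = 43264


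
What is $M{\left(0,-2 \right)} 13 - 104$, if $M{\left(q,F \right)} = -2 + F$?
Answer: $-156$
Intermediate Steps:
$M{\left(0,-2 \right)} 13 - 104 = \left(-2 - 2\right) 13 - 104 = \left(-4\right) 13 - 104 = -52 - 104 = -156$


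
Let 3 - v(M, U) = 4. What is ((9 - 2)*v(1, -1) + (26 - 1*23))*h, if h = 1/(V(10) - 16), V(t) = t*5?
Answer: -2/17 ≈ -0.11765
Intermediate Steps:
v(M, U) = -1 (v(M, U) = 3 - 1*4 = 3 - 4 = -1)
V(t) = 5*t
h = 1/34 (h = 1/(5*10 - 16) = 1/(50 - 16) = 1/34 ≈ 0.029412)
((9 - 2)*v(1, -1) + (26 - 1*23))*h = ((9 - 2)*(-1) + (26 - 1*23))*(1/34) = (7*(-1) + (26 - 23))*(1/34) = (-7 + 3)*(1/34) = -4*1/34 = -2/17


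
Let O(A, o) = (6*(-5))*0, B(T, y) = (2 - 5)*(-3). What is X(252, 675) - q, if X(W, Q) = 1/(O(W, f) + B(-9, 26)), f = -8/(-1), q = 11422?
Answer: -102797/9 ≈ -11422.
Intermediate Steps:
B(T, y) = 9 (B(T, y) = -3*(-3) = 9)
f = 8 (f = -8*(-1) = 8)
O(A, o) = 0 (O(A, o) = -30*0 = 0)
X(W, Q) = 1/9 (X(W, Q) = 1/(0 + 9) = 1/9)
X(252, 675) - q = 1/9 - 1*11422 = 1/9 - 11422 = -102797/9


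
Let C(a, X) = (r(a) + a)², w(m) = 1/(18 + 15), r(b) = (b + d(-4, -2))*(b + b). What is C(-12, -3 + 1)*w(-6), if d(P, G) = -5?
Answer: 4752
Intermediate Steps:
r(b) = 2*b*(-5 + b) (r(b) = (b - 5)*(b + b) = (-5 + b)*(2*b) = 2*b*(-5 + b))
w(m) = 1/33
C(a, X) = (a + 2*a*(-5 + a))² (C(a, X) = (2*a*(-5 + a) + a)² = (a + 2*a*(-5 + a))²)
C(-12, -3 + 1)*w(-6) = ((-12)²*(-9 + 2*(-12))²)*(1/33) = (144*(-9 - 24)²)*(1/33) = (144*(-33)²)*(1/33) = (144*1089)*(1/33) = 156816*(1/33) = 4752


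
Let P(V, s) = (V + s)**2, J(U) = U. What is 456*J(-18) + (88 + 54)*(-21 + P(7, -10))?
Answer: -9912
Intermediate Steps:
456*J(-18) + (88 + 54)*(-21 + P(7, -10)) = 456*(-18) + (88 + 54)*(-21 + (7 - 10)**2) = -8208 + 142*(-21 + (-3)**2) = -8208 + 142*(-21 + 9) = -8208 + 142*(-12) = -8208 - 1704 = -9912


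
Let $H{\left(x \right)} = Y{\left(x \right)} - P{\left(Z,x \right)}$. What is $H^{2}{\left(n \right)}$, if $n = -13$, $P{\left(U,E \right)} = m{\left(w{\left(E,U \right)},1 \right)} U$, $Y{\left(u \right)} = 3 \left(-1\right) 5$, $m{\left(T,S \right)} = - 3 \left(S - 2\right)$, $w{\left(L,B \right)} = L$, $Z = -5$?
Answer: $0$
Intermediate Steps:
$m{\left(T,S \right)} = 6 - 3 S$ ($m{\left(T,S \right)} = - 3 \left(-2 + S\right) = 6 - 3 S$)
$Y{\left(u \right)} = -15$ ($Y{\left(u \right)} = \left(-3\right) 5 = -15$)
$P{\left(U,E \right)} = 3 U$ ($P{\left(U,E \right)} = \left(6 - 3\right) U = 3 U$)
$H{\left(x \right)} = 0$ ($H{\left(x \right)} = -15 - 3 \left(-5\right) = -15 - -15 = -15 + 15 = 0$)
$H^{2}{\left(n \right)} = 0^{2} = 0$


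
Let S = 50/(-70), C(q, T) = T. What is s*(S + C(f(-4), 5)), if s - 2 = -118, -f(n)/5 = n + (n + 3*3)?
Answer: -3480/7 ≈ -497.14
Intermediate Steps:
f(n) = -45 - 10*n (f(n) = -5*(n + (n + 3*3)) = -5*(n + (n + 9)) = -5*(n + (9 + n)) = -5*(9 + 2*n) = -45 - 10*n)
S = -5/7 (S = 50*(-1/70) = -5/7 ≈ -0.71429)
s = -116 (s = 2 - 118 = -116)
s*(S + C(f(-4), 5)) = -116*(-5/7 + 5) = -116*30/7 = -3480/7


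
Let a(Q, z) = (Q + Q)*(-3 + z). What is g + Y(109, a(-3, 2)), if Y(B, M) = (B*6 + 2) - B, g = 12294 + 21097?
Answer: 33938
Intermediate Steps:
a(Q, z) = 2*Q*(-3 + z) (a(Q, z) = (2*Q)*(-3 + z) = 2*Q*(-3 + z))
g = 33391
Y(B, M) = 2 + 5*B (Y(B, M) = (6*B + 2) - B = (2 + 6*B) - B = 2 + 5*B)
g + Y(109, a(-3, 2)) = 33391 + (2 + 5*109) = 33391 + (2 + 545) = 33391 + 547 = 33938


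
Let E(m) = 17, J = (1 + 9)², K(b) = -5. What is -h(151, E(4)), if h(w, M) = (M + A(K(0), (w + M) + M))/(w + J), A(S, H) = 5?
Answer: -22/251 ≈ -0.087649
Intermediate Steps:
J = 100 (J = 10² = 100)
h(w, M) = (5 + M)/(100 + w) (h(w, M) = (M + 5)/(w + 100) = (5 + M)/(100 + w))
-h(151, E(4)) = -(5 + 17)/(100 + 151) = -22/251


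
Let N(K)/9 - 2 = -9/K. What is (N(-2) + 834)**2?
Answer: 3186225/4 ≈ 7.9656e+5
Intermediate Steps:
N(K) = 18 - 81/K (N(K) = 18 + 9*(-9/K) = 18 - 81/K)
(N(-2) + 834)**2 = ((18 - 81/(-2)) + 834)**2 = ((18 - 81*(-1/2)) + 834)**2 = ((18 + 81/2) + 834)**2 = (117/2 + 834)**2 = (1785/2)**2 = 3186225/4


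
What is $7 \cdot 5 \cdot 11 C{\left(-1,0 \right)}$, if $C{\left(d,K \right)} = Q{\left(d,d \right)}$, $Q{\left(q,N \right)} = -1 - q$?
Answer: $0$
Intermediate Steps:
$C{\left(d,K \right)} = -1 - d$
$7 \cdot 5 \cdot 11 C{\left(-1,0 \right)} = 7 \cdot 5 \cdot 11 \left(-1 - -1\right) = 7 \cdot 55 \left(-1 + 1\right) = 385 \cdot 0 = 0$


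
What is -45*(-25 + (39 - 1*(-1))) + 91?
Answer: -584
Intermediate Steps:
-45*(-25 + (39 - 1*(-1))) + 91 = -45*(-25 + (39 + 1)) + 91 = -45*(-25 + 40) + 91 = -45*15 + 91 = -675 + 91 = -584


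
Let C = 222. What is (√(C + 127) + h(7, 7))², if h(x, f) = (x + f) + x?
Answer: (21 + √349)² ≈ 1574.6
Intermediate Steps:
h(x, f) = f + 2*x (h(x, f) = (f + x) + x = f + 2*x)
(√(C + 127) + h(7, 7))² = (√(222 + 127) + (7 + 2*7))² = (√349 + (7 + 14))² = (√349 + 21)² = (21 + √349)²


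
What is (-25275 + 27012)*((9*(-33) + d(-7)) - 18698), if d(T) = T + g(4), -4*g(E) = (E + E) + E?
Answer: -33011685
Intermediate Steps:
g(E) = -3*E/4 (g(E) = -((E + E) + E)/4 = -(2*E + E)/4 = -3*E/4)
d(T) = -3 + T (d(T) = T - 3/4*4 = T - 3 = -3 + T)
(-25275 + 27012)*((9*(-33) + d(-7)) - 18698) = (-25275 + 27012)*((9*(-33) + (-3 - 7)) - 18698) = 1737*((-297 - 10) - 18698) = 1737*(-307 - 18698) = 1737*(-19005) = -33011685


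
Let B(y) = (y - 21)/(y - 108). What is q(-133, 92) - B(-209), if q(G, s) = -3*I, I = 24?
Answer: -23054/317 ≈ -72.726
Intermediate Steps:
B(y) = (-21 + y)/(-108 + y)
q(G, s) = -72 (q(G, s) = -3*24 = -72)
q(-133, 92) - B(-209) = -72 - (-21 - 209)/(-108 - 209) = -72 - (-230)/(-317) = -72 - (-1)*(-230)/317 = -72 - 1*230/317 = -72 - 230/317 = -23054/317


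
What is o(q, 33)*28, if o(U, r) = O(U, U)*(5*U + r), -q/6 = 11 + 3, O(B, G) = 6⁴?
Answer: -14043456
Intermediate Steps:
O(B, G) = 1296
q = -84 (q = -6*(11 + 3) = -6*14 = -84)
o(U, r) = 1296*r + 6480*U (o(U, r) = 1296*(5*U + r) = 1296*(r + 5*U) = 1296*r + 6480*U)
o(q, 33)*28 = (1296*33 + 6480*(-84))*28 = (42768 - 544320)*28 = -501552*28 = -14043456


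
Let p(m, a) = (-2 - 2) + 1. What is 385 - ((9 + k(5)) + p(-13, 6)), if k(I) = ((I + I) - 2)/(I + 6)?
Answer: 4161/11 ≈ 378.27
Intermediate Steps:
p(m, a) = -3 (p(m, a) = -4 + 1 = -3)
k(I) = (-2 + 2*I)/(6 + I) (k(I) = (2*I - 2)/(6 + I) = (-2 + 2*I)/(6 + I))
385 - ((9 + k(5)) + p(-13, 6)) = 385 - ((9 + 2*(-1 + 5)/(6 + 5)) - 3) = 385 - ((9 + 2*4/11) - 3) = 385 - ((9 + 2*(1/11)*4) - 3) = 385 - ((9 + 8/11) - 3) = 385 - (107/11 - 3) = 385 - 1*74/11 = 385 - 74/11 = 4161/11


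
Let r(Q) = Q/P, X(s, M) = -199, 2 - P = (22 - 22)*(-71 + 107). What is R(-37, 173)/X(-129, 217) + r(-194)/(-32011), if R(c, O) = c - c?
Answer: 97/32011 ≈ 0.0030302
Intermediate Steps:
P = 2 (P = 2 - (22 - 22)*(-71 + 107) = 2 - 0*36 = 2 - 1*0 = 2 + 0 = 2)
r(Q) = Q/2
R(c, O) = 0
R(-37, 173)/X(-129, 217) + r(-194)/(-32011) = 0/(-199) + ((½)*(-194))/(-32011) = 0*(-1/199) - 97*(-1/32011) = 0 + 97/32011 = 97/32011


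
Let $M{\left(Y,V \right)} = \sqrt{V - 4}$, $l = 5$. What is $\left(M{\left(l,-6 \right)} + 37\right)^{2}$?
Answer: $\left(37 + i \sqrt{10}\right)^{2} \approx 1359.0 + 234.01 i$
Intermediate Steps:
$M{\left(Y,V \right)} = \sqrt{-4 + V}$
$\left(M{\left(l,-6 \right)} + 37\right)^{2} = \left(\sqrt{-4 - 6} + 37\right)^{2} = \left(\sqrt{-10} + 37\right)^{2} = \left(i \sqrt{10} + 37\right)^{2} = \left(37 + i \sqrt{10}\right)^{2}$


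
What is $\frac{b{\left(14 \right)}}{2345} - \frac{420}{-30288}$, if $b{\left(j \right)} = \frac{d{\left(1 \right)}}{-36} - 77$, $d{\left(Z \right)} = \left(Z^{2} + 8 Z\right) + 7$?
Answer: $- \frac{1020553}{53269020} \approx -0.019158$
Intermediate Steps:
$d{\left(Z \right)} = 7 + Z^{2} + 8 Z$
$b{\left(j \right)} = - \frac{697}{9}$ ($b{\left(j \right)} = \frac{7 + 1^{2} + 8 \cdot 1}{-36} - 77 = \left(7 + 1 + 8\right) \left(- \frac{1}{36}\right) - 77 = 16 \left(- \frac{1}{36}\right) - 77 = - \frac{4}{9} - 77 = - \frac{697}{9}$)
$\frac{b{\left(14 \right)}}{2345} - \frac{420}{-30288} = - \frac{697}{9 \cdot 2345} - \frac{420}{-30288} = \left(- \frac{697}{9}\right) \frac{1}{2345} - - \frac{35}{2524} = - \frac{697}{21105} + \frac{35}{2524} = - \frac{1020553}{53269020}$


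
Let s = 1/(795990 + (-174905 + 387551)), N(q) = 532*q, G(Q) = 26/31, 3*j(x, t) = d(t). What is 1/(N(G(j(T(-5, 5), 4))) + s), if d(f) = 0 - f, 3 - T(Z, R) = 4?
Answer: 31267716/13951453183 ≈ 0.0022412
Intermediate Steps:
T(Z, R) = -1 (T(Z, R) = 3 - 1*4 = 3 - 4 = -1)
d(f) = -f
j(x, t) = -t/3 (j(x, t) = (-t)/3 = -t/3)
G(Q) = 26/31 (G(Q) = 26*(1/31) = 26/31)
s = 1/1008636 (s = 1/(795990 + 212646) = 1/1008636 ≈ 9.9144e-7)
1/(N(G(j(T(-5, 5), 4))) + s) = 1/(532*(26/31) + 1/1008636) = 1/(13832/31 + 1/1008636) = 1/(13951453183/31267716) = 31267716/13951453183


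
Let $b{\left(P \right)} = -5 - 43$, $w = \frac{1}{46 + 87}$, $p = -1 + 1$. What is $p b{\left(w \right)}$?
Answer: $0$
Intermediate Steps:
$p = 0$
$w = \frac{1}{133} \approx 0.0075188$
$b{\left(P \right)} = -48$ ($b{\left(P \right)} = -5 - 43 = -48$)
$p b{\left(w \right)} = 0 \left(-48\right) = 0$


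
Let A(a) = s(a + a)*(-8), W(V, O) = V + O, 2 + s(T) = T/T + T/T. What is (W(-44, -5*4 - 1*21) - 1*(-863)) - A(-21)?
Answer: 778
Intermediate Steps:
s(T) = 0 (s(T) = -2 + (T/T + T/T) = -2 + (1 + 1) = -2 + 2 = 0)
W(V, O) = O + V
A(a) = 0 (A(a) = 0*(-8) = 0)
(W(-44, -5*4 - 1*21) - 1*(-863)) - A(-21) = (((-5*4 - 1*21) - 44) - 1*(-863)) - 1*0 = (((-20 - 21) - 44) + 863) + 0 = ((-41 - 44) + 863) + 0 = (-85 + 863) + 0 = 778 + 0 = 778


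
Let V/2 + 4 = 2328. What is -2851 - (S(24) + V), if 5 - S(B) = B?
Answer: -7480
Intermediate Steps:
V = 4648 (V = -8 + 2*2328 = -8 + 4656 = 4648)
S(B) = 5 - B
-2851 - (S(24) + V) = -2851 - ((5 - 1*24) + 4648) = -2851 - ((5 - 24) + 4648) = -2851 - (-19 + 4648) = -2851 - 1*4629 = -2851 - 4629 = -7480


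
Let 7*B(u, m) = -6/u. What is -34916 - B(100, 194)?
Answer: -12220597/350 ≈ -34916.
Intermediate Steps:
B(u, m) = -6/(7*u) (B(u, m) = (-6/u)/7 = -6/(7*u))
-34916 - B(100, 194) = -34916 - (-6)/(7*100) = -34916 - 1*(-3/350) = -34916 + 3/350 = -12220597/350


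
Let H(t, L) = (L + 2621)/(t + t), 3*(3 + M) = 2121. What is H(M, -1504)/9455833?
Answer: 1117/13313812864 ≈ 8.3898e-8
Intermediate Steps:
M = 704 (M = -3 + (1/3)*2121 = -3 + 707 = 704)
H(t, L) = (2621 + L)/(2*t) (H(t, L) = (2621 + L)/((2*t)) = (2621 + L)*(1/(2*t)) = (2621 + L)/(2*t))
H(M, -1504)/9455833 = ((1/2)*(2621 - 1504)/704)/9455833 = ((1/2)*(1/704)*1117)*(1/9455833) = (1117/1408)*(1/9455833) = 1117/13313812864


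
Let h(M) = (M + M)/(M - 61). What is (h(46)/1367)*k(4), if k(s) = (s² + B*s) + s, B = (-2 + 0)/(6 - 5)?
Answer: -368/6835 ≈ -0.053841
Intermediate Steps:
B = -2 (B = -2/1 = -2*1 = -2)
k(s) = s² - s (k(s) = (s² - 2*s) + s = s² - s)
h(M) = 2*M/(-61 + M) (h(M) = (2*M)/(-61 + M) = 2*M/(-61 + M))
(h(46)/1367)*k(4) = ((2*46/(-61 + 46))/1367)*(4*(-1 + 4)) = ((2*46/(-15))*(1/1367))*(4*3) = ((2*46*(-1/15))*(1/1367))*12 = -92/15*1/1367*12 = -92/20505*12 = -368/6835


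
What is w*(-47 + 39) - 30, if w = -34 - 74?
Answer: 834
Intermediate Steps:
w = -108
w*(-47 + 39) - 30 = -108*(-47 + 39) - 30 = -108*(-8) - 30 = 864 - 30 = 834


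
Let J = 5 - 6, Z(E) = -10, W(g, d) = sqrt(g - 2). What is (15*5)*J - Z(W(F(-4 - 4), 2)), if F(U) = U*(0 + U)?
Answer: -65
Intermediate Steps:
F(U) = U**2 (F(U) = U*U = U**2)
W(g, d) = sqrt(-2 + g)
J = -1
(15*5)*J - Z(W(F(-4 - 4), 2)) = (15*5)*(-1) - 1*(-10) = 75*(-1) + 10 = -75 + 10 = -65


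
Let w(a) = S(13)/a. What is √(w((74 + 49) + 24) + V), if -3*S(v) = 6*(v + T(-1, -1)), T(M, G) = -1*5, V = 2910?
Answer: √1283262/21 ≈ 53.943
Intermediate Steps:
T(M, G) = -5
S(v) = 10 - 2*v (S(v) = -2*(v - 5) = -2*(-5 + v) = -(-30 + 6*v)/3 = 10 - 2*v)
w(a) = -16/a (w(a) = (10 - 2*13)/a = (10 - 26)/a = -16/a)
√(w((74 + 49) + 24) + V) = √(-16/((74 + 49) + 24) + 2910) = √(-16/(123 + 24) + 2910) = √(-16/147 + 2910) = √(427754/147) = √1283262/21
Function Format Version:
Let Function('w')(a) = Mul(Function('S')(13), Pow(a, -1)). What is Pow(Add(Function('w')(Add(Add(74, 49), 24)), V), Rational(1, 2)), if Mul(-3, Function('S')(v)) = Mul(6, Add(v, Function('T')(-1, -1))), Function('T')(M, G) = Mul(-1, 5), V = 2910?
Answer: Mul(Rational(1, 21), Pow(1283262, Rational(1, 2))) ≈ 53.943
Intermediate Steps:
Function('T')(M, G) = -5
Function('S')(v) = Add(10, Mul(-2, v)) (Function('S')(v) = Mul(Rational(-1, 3), Mul(6, Add(v, -5))) = Mul(Rational(-1, 3), Mul(6, Add(-5, v))) = Mul(Rational(-1, 3), Add(-30, Mul(6, v))) = Add(10, Mul(-2, v)))
Function('w')(a) = Mul(-16, Pow(a, -1)) (Function('w')(a) = Mul(Add(10, Mul(-2, 13)), Pow(a, -1)) = Mul(Add(10, -26), Pow(a, -1)) = Mul(-16, Pow(a, -1)))
Pow(Add(Function('w')(Add(Add(74, 49), 24)), V), Rational(1, 2)) = Pow(Add(Mul(-16, Pow(Add(Add(74, 49), 24), -1)), 2910), Rational(1, 2)) = Pow(Add(Mul(-16, Pow(Add(123, 24), -1)), 2910), Rational(1, 2)) = Pow(Add(Mul(-16, Pow(147, -1)), 2910), Rational(1, 2)) = Pow(Add(Mul(-16, Rational(1, 147)), 2910), Rational(1, 2)) = Pow(Add(Rational(-16, 147), 2910), Rational(1, 2)) = Pow(Rational(427754, 147), Rational(1, 2)) = Mul(Rational(1, 21), Pow(1283262, Rational(1, 2)))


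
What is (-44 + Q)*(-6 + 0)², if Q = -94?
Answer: -4968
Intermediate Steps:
(-44 + Q)*(-6 + 0)² = (-44 - 94)*(-6 + 0)² = -138*(-6)² = -138*36 = -4968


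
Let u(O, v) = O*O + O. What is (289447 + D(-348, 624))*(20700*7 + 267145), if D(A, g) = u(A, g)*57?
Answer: 2955408832255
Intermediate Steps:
u(O, v) = O + O² (u(O, v) = O² + O = O + O²)
D(A, g) = 57*A*(1 + A) (D(A, g) = (A*(1 + A))*57 = 57*A*(1 + A))
(289447 + D(-348, 624))*(20700*7 + 267145) = (289447 + 57*(-348)*(1 - 348))*(20700*7 + 267145) = (289447 + 57*(-348)*(-347))*(144900 + 267145) = (289447 + 6883092)*412045 = 7172539*412045 = 2955408832255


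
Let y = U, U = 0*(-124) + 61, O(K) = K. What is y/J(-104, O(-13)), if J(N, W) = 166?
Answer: 61/166 ≈ 0.36747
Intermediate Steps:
U = 61 (U = 0 + 61 = 61)
y = 61
y/J(-104, O(-13)) = 61/166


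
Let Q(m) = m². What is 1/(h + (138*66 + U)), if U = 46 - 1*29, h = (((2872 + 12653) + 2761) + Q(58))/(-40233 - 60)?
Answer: 40293/367651975 ≈ 0.00010960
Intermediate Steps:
h = -21650/40293 (h = (((2872 + 12653) + 2761) + 58²)/(-40233 - 60) = ((15525 + 2761) + 3364)/(-40293) = (18286 + 3364)*(-1/40293) = 21650*(-1/40293) = -21650/40293 ≈ -0.53731)
U = 17 (U = 46 - 29 = 17)
1/(h + (138*66 + U)) = 1/(-21650/40293 + (138*66 + 17)) = 1/(-21650/40293 + (9108 + 17)) = 1/(-21650/40293 + 9125) = 1/(367651975/40293) = 40293/367651975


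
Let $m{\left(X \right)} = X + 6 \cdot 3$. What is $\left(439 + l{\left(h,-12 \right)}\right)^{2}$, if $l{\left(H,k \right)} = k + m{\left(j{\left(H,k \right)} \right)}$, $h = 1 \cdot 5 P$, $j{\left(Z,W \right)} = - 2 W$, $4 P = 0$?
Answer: $219961$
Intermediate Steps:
$P = 0$ ($P = \frac{1}{4} \cdot 0 = 0$)
$h = 0$ ($h = 1 \cdot 5 \cdot 0 = 5 \cdot 0 = 0$)
$m{\left(X \right)} = 18 + X$ ($m{\left(X \right)} = X + 18 = 18 + X$)
$l{\left(H,k \right)} = 18 - k$ ($l{\left(H,k \right)} = k - \left(-18 + 2 k\right) = 18 - k$)
$\left(439 + l{\left(h,-12 \right)}\right)^{2} = \left(439 + \left(18 - -12\right)\right)^{2} = \left(439 + \left(18 + 12\right)\right)^{2} = \left(439 + 30\right)^{2} = 469^{2} = 219961$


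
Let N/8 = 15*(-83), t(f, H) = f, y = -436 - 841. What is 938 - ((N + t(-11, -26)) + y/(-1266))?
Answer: 13809517/1266 ≈ 10908.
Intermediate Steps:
y = -1277
N = -9960 (N = 8*(15*(-83)) = 8*(-1245) = -9960)
938 - ((N + t(-11, -26)) + y/(-1266)) = 938 - ((-9960 - 11) - 1277/(-1266)) = 938 - (-9971 - 1277*(-1/1266)) = 938 - (-9971 + 1277/1266) = 938 - 1*(-12622009/1266) = 938 + 12622009/1266 = 13809517/1266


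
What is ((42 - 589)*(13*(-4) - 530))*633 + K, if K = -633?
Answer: 201517449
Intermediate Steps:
((42 - 589)*(13*(-4) - 530))*633 + K = ((42 - 589)*(13*(-4) - 530))*633 - 633 = -547*(-52 - 530)*633 - 633 = -547*(-582)*633 - 633 = 318354*633 - 633 = 201518082 - 633 = 201517449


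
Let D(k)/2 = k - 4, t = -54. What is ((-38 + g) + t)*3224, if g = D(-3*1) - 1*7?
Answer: -364312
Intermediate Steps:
D(k) = -8 + 2*k (D(k) = 2*(k - 4) = 2*(-4 + k) = -8 + 2*k)
g = -21 (g = (-8 + 2*(-3*1)) - 1*7 = (-8 + 2*(-3)) - 7 = (-8 - 6) - 7 = -14 - 7 = -21)
((-38 + g) + t)*3224 = ((-38 - 21) - 54)*3224 = (-59 - 54)*3224 = -113*3224 = -364312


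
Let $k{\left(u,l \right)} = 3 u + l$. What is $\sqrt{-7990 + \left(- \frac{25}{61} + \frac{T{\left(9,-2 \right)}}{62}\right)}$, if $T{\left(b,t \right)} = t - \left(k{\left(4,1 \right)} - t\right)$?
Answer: $\frac{3 i \sqrt{12699437866}}{3782} \approx 89.391 i$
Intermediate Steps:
$k{\left(u,l \right)} = l + 3 u$
$T{\left(b,t \right)} = -13 + 2 t$ ($T{\left(b,t \right)} = t - \left(\left(1 + 3 \cdot 4\right) - t\right) = t - \left(\left(1 + 12\right) - t\right) = t - \left(13 - t\right) = t + \left(-13 + t\right) = -13 + 2 t$)
$\sqrt{-7990 + \left(- \frac{25}{61} + \frac{T{\left(9,-2 \right)}}{62}\right)} = \sqrt{-7990 - \left(\frac{25}{61} - \frac{-13 + 2 \left(-2\right)}{62}\right)} = \sqrt{-7990 + \left(\left(-25\right) \frac{1}{61} + \frac{-13 - 4}{62}\right)} = \sqrt{-7990 + \left(- \frac{25}{61} + \frac{1}{62} \left(-17\right)\right)} = \sqrt{-7990 - \frac{2587}{3782}} = \sqrt{- \frac{30220767}{3782}} = \frac{3 i \sqrt{12699437866}}{3782}$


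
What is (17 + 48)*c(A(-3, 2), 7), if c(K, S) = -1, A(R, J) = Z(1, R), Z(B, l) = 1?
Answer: -65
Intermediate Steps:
A(R, J) = 1
(17 + 48)*c(A(-3, 2), 7) = (17 + 48)*(-1) = 65*(-1) = -65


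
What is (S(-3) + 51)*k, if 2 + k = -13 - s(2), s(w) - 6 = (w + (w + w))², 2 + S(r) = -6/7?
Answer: -19209/7 ≈ -2744.1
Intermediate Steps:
S(r) = -20/7 (S(r) = -2 - 6/7 = -20/7)
s(w) = 6 + 9*w² (s(w) = 6 + (w + (w + w))² = 6 + (w + 2*w)² = 6 + (3*w)² = 6 + 9*w²)
k = -57 (k = -2 + (-13 - (6 + 9*2²)) = -2 + (-13 - (6 + 9*4)) = -2 + (-13 - (6 + 36)) = -2 + (-13 - 1*42) = -2 + (-13 - 42) = -2 - 55 = -57)
(S(-3) + 51)*k = (-20/7 + 51)*(-57) = (337/7)*(-57) = -19209/7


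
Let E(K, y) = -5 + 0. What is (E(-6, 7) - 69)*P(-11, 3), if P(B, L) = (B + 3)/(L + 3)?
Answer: 296/3 ≈ 98.667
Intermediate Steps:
E(K, y) = -5
P(B, L) = (3 + B)/(3 + L)
(E(-6, 7) - 69)*P(-11, 3) = (-5 - 69)*((3 - 11)/(3 + 3)) = -74*(-8)/6 = -37*(-8)/3 = -74*(-4/3) = 296/3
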